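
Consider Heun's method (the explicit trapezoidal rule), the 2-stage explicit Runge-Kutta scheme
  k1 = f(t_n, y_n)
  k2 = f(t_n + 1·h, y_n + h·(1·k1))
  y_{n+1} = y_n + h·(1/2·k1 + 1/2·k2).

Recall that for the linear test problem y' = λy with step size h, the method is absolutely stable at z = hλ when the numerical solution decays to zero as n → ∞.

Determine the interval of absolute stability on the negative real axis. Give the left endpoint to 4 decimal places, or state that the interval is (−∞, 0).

Set f=λy, z=hλ:
  order 2, 2-stage ⇒ R(z)=1+z+z^2/2
  (e.g. R(-0.59)=0.58405, |R|=0.58405)

Need |R(x)|<1, x<0.
x=-0.59: |R|=0.5840
|R(-2.23)|=1.2565 |R(-1.79)|=0.8121 |R(-1.6)|=0.6800
Bisect:
  x_lo=-2.7319 |R|=1.9997  x_hi=-0.1395 |R|=0.8702
  mid=-1.43569 |R|=0.59491 →hi
  mid=-2.08378 |R|=1.08729 →lo
  mid=-1.75973 |R|=0.78860 →hi
  mid=-1.92176 |R|=0.92482 →hi
  mid=-2.00277 |R|=1.00277 →lo
  mid=-1.96226 |R|=0.96297 →hi
  mid=-1.98251 |R|=0.98267 →hi
  mid=-1.99264 |R|=0.99267 →hi
  ...
  [-2.00008,-1.99992] ⇒ x*=-2.0000
Stable set (-2.0000, 0).

z∈(-2.0000,0).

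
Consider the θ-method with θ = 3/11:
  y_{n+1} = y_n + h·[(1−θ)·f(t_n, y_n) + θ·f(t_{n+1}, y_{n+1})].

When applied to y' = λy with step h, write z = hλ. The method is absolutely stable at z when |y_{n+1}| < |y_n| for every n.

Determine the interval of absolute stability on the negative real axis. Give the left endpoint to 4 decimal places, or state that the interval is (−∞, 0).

With y'=λy (z=hλ):
  y_{n+1} = y_n + z·[8/11·y_n + 3/11·y_{n+1}] ⇒ (1 − 3/11z)y_{n+1} = (1 + 8/11z)y_n
  R(z) = (1 + 8/11z)/(1 − 3/11z).

Solve |R(x)|<1 on ℝ⁻.
x=-0.98: |R|=0.2267
R=−1: 1+8/11x = −1+3/11x ⇒ -5/11x=2 ⇒ x=2/(-5/11)=-4.4000
Confirm numerically:
  x=-4.328: |R|=0.98499 <1
  x=-4.295: |R|=0.97802 <1
  x=-3.239: |R|=0.71980 <1
  x=-1.932: |R|=0.26530 <1
  x=-4.842: |R|=1.08658 >1
  x=-4.807: |R|=1.08005 >1
  x=-4.663: |R|=1.05262 >1
Stable set (-4.4000, 0).

(-4.4000, 0).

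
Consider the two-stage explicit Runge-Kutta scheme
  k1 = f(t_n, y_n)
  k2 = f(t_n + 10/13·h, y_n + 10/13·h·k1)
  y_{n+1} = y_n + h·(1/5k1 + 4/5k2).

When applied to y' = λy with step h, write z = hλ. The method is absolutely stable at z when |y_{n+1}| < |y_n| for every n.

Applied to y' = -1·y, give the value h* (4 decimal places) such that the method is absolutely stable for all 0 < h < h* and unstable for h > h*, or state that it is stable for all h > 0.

With y'=λy (z=hλ):
  k1=λy_n ⇒ h·k1=z·y_n;  k2=λ(1+10/13z)y_n ⇒ h·k2=z(1+10/13z)y_n
  y_{n+1}/y_n = 1 + 1/5z + 4/5z(1+10/13z) = 1 + z + 8/13z²
  Hence R(z) = 1 + z + 8/13z².

Need |R(x)|<1, x<0.
x=-1.21: |R|=0.6910
R=1: x+8/13x²=0 ⇒ x=−13/8=-1.6250; min R=1−1/(4·8/13)=0.5938>−1
Confirm numerically:
  x=-1.579: |R|=0.95530 <1
  x=-1.490: |R|=0.87622 <1
  x=-1.146: |R|=0.66219 <1
  x=-1.903: |R|=1.32556 >1
  x=-1.873: |R|=1.28585 >1
Stable set (-1.6250, 0).

(-1.6250,0); λ=-1 ⇒ h* = (13/8)/1 = 1.6250.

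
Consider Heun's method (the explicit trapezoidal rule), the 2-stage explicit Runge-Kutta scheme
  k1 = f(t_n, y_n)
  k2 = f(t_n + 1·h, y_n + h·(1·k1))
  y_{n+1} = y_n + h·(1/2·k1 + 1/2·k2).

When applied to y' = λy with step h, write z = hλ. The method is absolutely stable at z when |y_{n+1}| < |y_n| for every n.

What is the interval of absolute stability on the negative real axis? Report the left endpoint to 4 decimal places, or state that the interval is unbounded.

z∈(-2.0000,0).

With y'=λy (z=hλ):
  order 2, 2-stage ⇒ R(z)=1+z+z^2/2
  (e.g. R(-1.49)=0.62005, |R|=0.62005)

Need |R(x)|<1, x<0.
x=-1.49: |R|=0.6200
|R(-2.33)|=1.3845 |R(-1.88)|=0.8872 |R(-1.82)|=0.8362
Bisect:
  x_lo=-2.3158 |R|=1.3657  x_hi=-0.2919 |R|=0.7507
  mid=-1.30387 |R|=0.54617 →hi
  mid=-1.80984 |R|=0.82792 →hi
  mid=-2.06282 |R|=1.06479 →lo
  mid=-1.93633 |R|=0.93835 →hi
  mid=-1.99957 |R|=0.99957 →hi
  mid=-2.03120 |R|=1.03168 →lo
  mid=-2.01539 |R|=1.01550 →lo
  ...
  [-2.00007,-1.99994] ⇒ x*=-2.0000
Stable set (-2.0000, 0).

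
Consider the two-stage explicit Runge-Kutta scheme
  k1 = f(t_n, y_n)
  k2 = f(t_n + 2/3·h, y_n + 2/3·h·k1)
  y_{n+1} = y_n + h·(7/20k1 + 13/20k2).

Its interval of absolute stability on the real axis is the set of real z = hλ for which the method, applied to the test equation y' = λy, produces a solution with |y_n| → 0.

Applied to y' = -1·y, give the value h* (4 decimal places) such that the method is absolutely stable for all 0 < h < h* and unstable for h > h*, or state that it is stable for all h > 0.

With y'=λy (z=hλ):
  k1=λy_n ⇒ h·k1=z·y_n;  k2=λ(1+2/3z)y_n ⇒ h·k2=z(1+2/3z)y_n
  y_{n+1}/y_n = 1 + 7/20z + 13/20z(1+2/3z) = 1 + z + 13/30z²
  ⇒ R(z) = 1 + z + 13/30z².

Boundary: |R(x)|=1, x<0.
x=-1.77: |R|=0.5876
R=1: x+13/30x²=0 ⇒ x=−30/13=-2.3077; min R=1−1/(4·13/30)=0.4231>−1
Confirm numerically:
  x=-1.971: |R|=0.71243 <1
  x=-1.791: |R|=0.59900 <1
  x=-1.021: |R|=0.43072 <1
  x=-2.880: |R|=1.71424 >1
  x=-2.455: |R|=1.15671 >1
  x=-2.417: |R|=1.11449 >1
So |R|<1 on (-2.3077, 0).

(-2.3077,0); λ=-1 ⇒ h* = (30/13)/1 = 2.3077.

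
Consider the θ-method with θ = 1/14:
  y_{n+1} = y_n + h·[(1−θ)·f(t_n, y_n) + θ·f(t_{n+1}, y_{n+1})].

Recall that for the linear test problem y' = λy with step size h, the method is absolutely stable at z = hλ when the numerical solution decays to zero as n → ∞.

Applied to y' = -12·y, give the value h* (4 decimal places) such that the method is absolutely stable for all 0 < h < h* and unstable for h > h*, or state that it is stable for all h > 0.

(-2.3333,0); λ=-12 ⇒ h* = (7/3)/12 = 0.1944.

On y'=λy, z=hλ:
  y_{n+1} = y_n + z·[13/14·y_n + 1/14·y_{n+1}] ⇒ (1 − 1/14z)y_{n+1} = (1 + 13/14z)y_n
  ⇒ R(z) = (1 + 13/14z)/(1 − 1/14z).

Need |R(x)|<1, x<0.
x=-0.72: |R|=0.3152
R=−1: 1+13/14x = −1+1/14x ⇒ -6/7x=2 ⇒ x=2/(-6/7)=-2.3333
Confirm numerically:
  x=-1.279: |R|=0.17194 <1
  x=-1.117: |R|=0.03446 <1
  x=-0.965: |R|=0.09723 <1
  x=-2.824: |R|=1.34998 >1
  x=-2.795: |R|=1.32986 >1
So |R|<1 on (-2.3333, 0).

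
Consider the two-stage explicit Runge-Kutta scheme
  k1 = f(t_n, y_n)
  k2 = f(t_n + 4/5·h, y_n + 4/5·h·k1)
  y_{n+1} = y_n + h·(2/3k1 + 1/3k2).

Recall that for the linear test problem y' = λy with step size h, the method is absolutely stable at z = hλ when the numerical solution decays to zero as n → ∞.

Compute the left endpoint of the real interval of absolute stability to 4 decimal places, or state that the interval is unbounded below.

On y'=λy, z=hλ:
  k1=λy_n ⇒ h·k1=z·y_n;  k2=λ(1+4/5z)y_n ⇒ h·k2=z(1+4/5z)y_n
  y_{n+1}/y_n = 1 + 2/3z + 1/3z(1+4/5z) = 1 + z + 4/15z²
  ⇒ R(z) = 1 + z + 4/15z².

Solve |R(x)|<1 on ℝ⁻.
x=-1.7: |R|=0.0707
R=1: x+4/15x²=0 ⇒ x=−15/4=-3.7500; min R=1−1/(4·4/15)=0.0625>−1
Confirm numerically:
  x=-3.553: |R|=0.81335 <1
  x=-1.917: |R|=0.06297 <1
  x=-1.840: |R|=0.06283 <1
  x=-1.810: |R|=0.06363 <1
  x=-4.299: |R|=1.62937 >1
  x=-3.855: |R|=1.10794 >1
So |R|<1 on (-3.7500, 0).

z* = -3.7500.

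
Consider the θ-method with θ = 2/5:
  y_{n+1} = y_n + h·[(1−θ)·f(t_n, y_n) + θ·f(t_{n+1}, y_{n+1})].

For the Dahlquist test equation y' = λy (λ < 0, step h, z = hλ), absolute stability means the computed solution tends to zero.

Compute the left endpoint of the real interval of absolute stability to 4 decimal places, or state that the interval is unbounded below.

z* = -10.0000.

Test eqn y'=λy, z=hλ:
  y_{n+1} = y_n + z·[3/5·y_n + 2/5·y_{n+1}] ⇒ (1 − 2/5z)y_{n+1} = (1 + 3/5z)y_n
  ⇒ R(z) = (1 + 3/5z)/(1 − 2/5z).

Find x<0 with |R(x)|<1.
x=-0.39: |R|=0.6626
R=−1: 1+3/5x = −1+2/5x ⇒ -1/5x=2 ⇒ x=2/(-1/5)=-10.0000
Confirm numerically:
  x=-9.083: |R|=0.96042 <1
  x=-8.617: |R|=0.93780 <1
  x=-6.307: |R|=0.79034 <1
  x=-4.562: |R|=0.61498 <1
  x=-10.316: |R|=1.01233 >1
  x=-10.081: |R|=1.00322 >1
Interval (-10.0000, 0).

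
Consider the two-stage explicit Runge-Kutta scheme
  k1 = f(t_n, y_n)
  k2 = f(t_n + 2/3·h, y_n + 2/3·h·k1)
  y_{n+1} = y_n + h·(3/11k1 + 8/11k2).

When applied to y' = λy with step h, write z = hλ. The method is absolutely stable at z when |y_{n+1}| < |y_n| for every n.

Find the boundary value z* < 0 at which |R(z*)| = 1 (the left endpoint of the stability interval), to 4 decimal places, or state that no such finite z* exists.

left endpoint -2.0625.

Set f=λy, z=hλ:
  k1=λy_n ⇒ h·k1=z·y_n;  k2=λ(1+2/3z)y_n ⇒ h·k2=z(1+2/3z)y_n
  y_{n+1}/y_n = 1 + 3/11z + 8/11z(1+2/3z) = 1 + z + 16/33z²
  ⇒ R(z) = 1 + z + 16/33z².

Solve |R(x)|<1 on ℝ⁻.
x=-0.35: |R|=0.7094
R=1: x+16/33x²=0 ⇒ x=−33/16=-2.0625; min R=1−1/(4·16/33)=0.4844>−1
Confirm numerically:
  x=-1.764: |R|=0.74470 <1
  x=-1.505: |R|=0.59319 <1
  x=-1.338: |R|=0.53000 <1
  x=-2.526: |R|=1.56766 >1
  x=-2.427: |R|=1.42892 >1
  x=-2.247: |R|=1.20100 >1
Interval (-2.0625, 0).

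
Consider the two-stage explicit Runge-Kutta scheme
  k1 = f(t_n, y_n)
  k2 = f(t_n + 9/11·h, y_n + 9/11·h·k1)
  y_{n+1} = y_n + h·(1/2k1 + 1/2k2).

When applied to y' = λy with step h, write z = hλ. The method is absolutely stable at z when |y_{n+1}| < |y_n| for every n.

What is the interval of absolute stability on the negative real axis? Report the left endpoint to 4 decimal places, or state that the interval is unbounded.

Test eqn y'=λy, z=hλ:
  k1=λy_n ⇒ h·k1=z·y_n;  k2=λ(1+9/11z)y_n ⇒ h·k2=z(1+9/11z)y_n
  y_{n+1}/y_n = 1 + 1/2z + 1/2z(1+9/11z) = 1 + z + 9/22z²
  Hence R(z) = 1 + z + 9/22z².

Boundary: |R(x)|=1, x<0.
x=-1.17: |R|=0.3900
R=1: x+9/22x²=0 ⇒ x=−22/9=-2.4444; min R=1−1/(4·9/22)=0.3889>−1
Confirm numerically:
  x=-1.673: |R|=0.47202 <1
  x=-1.382: |R|=0.39933 <1
  x=-1.353: |R|=0.39589 <1
  x=-2.981: |R|=1.65433 >1
  x=-2.822: |R|=1.43587 >1
  x=-2.797: |R|=1.40340 >1
Interval (-2.4444, 0).

z∈(-2.4444,0).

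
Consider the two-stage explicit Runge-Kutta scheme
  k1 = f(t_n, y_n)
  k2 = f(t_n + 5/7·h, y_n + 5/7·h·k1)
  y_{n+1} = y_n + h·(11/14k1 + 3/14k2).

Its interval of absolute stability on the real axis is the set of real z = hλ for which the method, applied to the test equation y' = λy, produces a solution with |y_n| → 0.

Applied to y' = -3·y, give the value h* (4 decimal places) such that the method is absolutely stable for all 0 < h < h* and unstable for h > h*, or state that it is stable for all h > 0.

Test eqn y'=λy, z=hλ:
  k1=λy_n ⇒ h·k1=z·y_n;  k2=λ(1+5/7z)y_n ⇒ h·k2=z(1+5/7z)y_n
  y_{n+1}/y_n = 1 + 11/14z + 3/14z(1+5/7z) = 1 + z + 15/98z²
  ⇒ R(z) = 1 + z + 15/98z².

Find x<0 with |R(x)|<1.
x=-1.54: |R|=0.1770
R=1: x+15/98x²=0 ⇒ x=−98/15=-6.5333; min R=1−1/(4·15/98)=-0.6333>−1
Confirm numerically:
  x=-6.419: |R|=0.88767 <1
  x=-4.030: |R|=0.54415 <1
  x=-3.560: |R|=0.62016 <1
  x=-3.085: |R|=0.62828 <1
  x=-7.096: |R|=1.61112 >1
  x=-6.873: |R|=1.35733 >1
  x=-6.624: |R|=1.09192 >1
So |R|<1 on (-6.5333, 0).

(-6.5333,0); λ=-3 ⇒ h* = (98/15)/3 = 2.1778.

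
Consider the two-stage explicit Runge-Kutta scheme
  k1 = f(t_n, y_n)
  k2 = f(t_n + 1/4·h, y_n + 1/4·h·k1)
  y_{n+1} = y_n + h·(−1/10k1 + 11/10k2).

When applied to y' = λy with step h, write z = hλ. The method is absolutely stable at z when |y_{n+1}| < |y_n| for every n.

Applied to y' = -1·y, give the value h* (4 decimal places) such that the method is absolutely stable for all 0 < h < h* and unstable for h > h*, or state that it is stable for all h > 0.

With y'=λy (z=hλ):
  k1=λy_n ⇒ h·k1=z·y_n;  k2=λ(1+1/4z)y_n ⇒ h·k2=z(1+1/4z)y_n
  y_{n+1}/y_n = 1 − 1/10z + 11/10z(1+1/4z) = 1 + z + 11/40z²
  ⇒ R(z) = 1 + z + 11/40z².

Boundary: |R(x)|=1, x<0.
x=-0.49: |R|=0.5760
R=1: x+11/40x²=0 ⇒ x=−40/11=-3.6364; min R=1−1/(4·11/40)=0.0909>−1
Confirm numerically:
  x=-3.608: |R|=0.97186 <1
  x=-3.307: |R|=0.70047 <1
  x=-2.907: |R|=0.41693 <1
  x=-1.608: |R|=0.10306 <1
  x=-4.059: |R|=1.47176 >1
  x=-4.040: |R|=1.44844 >1
Interval (-3.6364, 0).

(-3.6364,0); λ=-1 ⇒ h* = (40/11)/1 = 3.6364.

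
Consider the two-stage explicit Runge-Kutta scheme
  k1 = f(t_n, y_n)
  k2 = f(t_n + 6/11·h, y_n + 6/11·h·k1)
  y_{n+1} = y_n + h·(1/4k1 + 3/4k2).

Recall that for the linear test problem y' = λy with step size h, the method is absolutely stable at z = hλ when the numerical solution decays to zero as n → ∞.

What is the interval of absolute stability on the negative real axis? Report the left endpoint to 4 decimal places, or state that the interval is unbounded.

(-2.4444, 0).

Set f=λy, z=hλ:
  k1=λy_n ⇒ h·k1=z·y_n;  k2=λ(1+6/11z)y_n ⇒ h·k2=z(1+6/11z)y_n
  y_{n+1}/y_n = 1 + 1/4z + 3/4z(1+6/11z) = 1 + z + 9/22z²
  ⇒ R(z) = 1 + z + 9/22z².

Need |R(x)|<1, x<0.
x=-1.14: |R|=0.3917
R=1: x+9/22x²=0 ⇒ x=−22/9=-2.4444; min R=1−1/(4·9/22)=0.3889>−1
Confirm numerically:
  x=-2.376: |R|=0.93347 <1
  x=-2.000: |R|=0.63636 <1
  x=-1.056: |R|=0.40019 <1
  x=-2.703: |R|=1.28590 >1
  x=-2.657: |R|=1.23104 >1
So |R|<1 on (-2.4444, 0).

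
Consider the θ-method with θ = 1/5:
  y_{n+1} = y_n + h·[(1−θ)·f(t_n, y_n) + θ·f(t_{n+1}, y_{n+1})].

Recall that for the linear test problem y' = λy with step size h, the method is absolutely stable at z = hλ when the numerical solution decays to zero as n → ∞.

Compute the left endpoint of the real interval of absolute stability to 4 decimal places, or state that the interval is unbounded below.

Test eqn y'=λy, z=hλ:
  y_{n+1} = y_n + z·[4/5·y_n + 1/5·y_{n+1}] ⇒ (1 − 1/5z)y_{n+1} = (1 + 4/5z)y_n
  Hence R(z) = (1 + 4/5z)/(1 − 1/5z).

Boundary: |R(x)|=1, x<0.
x=-1.35: |R|=0.0630
R=−1: 1+4/5x = −1+1/5x ⇒ -3/5x=2 ⇒ x=2/(-3/5)=-3.3333
Confirm numerically:
  x=-3.000: |R|=0.87500 <1
  x=-2.926: |R|=0.84582 <1
  x=-2.527: |R|=0.67862 <1
  x=-1.838: |R|=0.34396 <1
  x=-3.810: |R|=1.16232 >1
  x=-3.538: |R|=1.07191 >1
Interval (-3.3333, 0).

z* = -3.3333.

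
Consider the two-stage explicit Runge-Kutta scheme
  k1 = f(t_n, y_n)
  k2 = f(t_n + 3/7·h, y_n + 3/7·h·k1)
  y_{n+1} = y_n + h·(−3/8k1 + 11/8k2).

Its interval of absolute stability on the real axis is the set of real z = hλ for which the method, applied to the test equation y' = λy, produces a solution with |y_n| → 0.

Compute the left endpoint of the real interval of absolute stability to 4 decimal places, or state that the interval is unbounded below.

z* = -1.6970.

Set f=λy, z=hλ:
  k1=λy_n ⇒ h·k1=z·y_n;  k2=λ(1+3/7z)y_n ⇒ h·k2=z(1+3/7z)y_n
  y_{n+1}/y_n = 1 − 3/8z + 11/8z(1+3/7z) = 1 + z + 33/56z²
  ⇒ R(z) = 1 + z + 33/56z².

Find x<0 with |R(x)|<1.
x=-1.06: |R|=0.6021
R=1: x+33/56x²=0 ⇒ x=−56/33=-1.6970; min R=1−1/(4·33/56)=0.5758>−1
Confirm numerically:
  x=-1.612: |R|=0.91928 <1
  x=-1.109: |R|=0.61575 <1
  x=-0.878: |R|=0.57627 <1
  x=-2.054: |R|=1.43215 >1
  x=-1.741: |R|=1.04517 >1
So |R|<1 on (-1.6970, 0).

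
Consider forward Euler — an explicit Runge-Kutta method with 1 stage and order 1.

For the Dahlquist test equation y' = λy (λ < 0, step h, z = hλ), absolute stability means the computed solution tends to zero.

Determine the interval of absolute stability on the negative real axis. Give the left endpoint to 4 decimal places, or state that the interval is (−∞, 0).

On y'=λy, z=hλ:
  order 1, 1-stage ⇒ R(z)=1+z
  (e.g. R(-1.63)=-0.63000, |R|=0.63000)

Need |R(x)|<1, x<0.
x=-1.63: |R|=0.6300
|R(-2.36)|=1.3600 |R(-1.92)|=0.9200 |R(-1.12)|=0.1200
Bisect:
  x_lo=-2.3564 |R|=1.3564  x_hi=-0.3358 |R|=0.6642
  mid=-1.34611 |R|=0.34611 →hi
  mid=-1.85127 |R|=0.85127 →hi
  mid=-2.10386 |R|=1.10386 →lo
  mid=-1.97756 |R|=0.97756 →hi
  mid=-2.04071 |R|=1.04071 →lo
  mid=-2.00914 |R|=1.00914 →lo
  mid=-1.99335 |R|=0.99335 →hi
  mid=-2.00124 |R|=1.00124 →lo
  ...
  [-2.00001,-1.99989] ⇒ x*=-2.0000
So |R|<1 on (-2.0000, 0).

(-2.0000, 0).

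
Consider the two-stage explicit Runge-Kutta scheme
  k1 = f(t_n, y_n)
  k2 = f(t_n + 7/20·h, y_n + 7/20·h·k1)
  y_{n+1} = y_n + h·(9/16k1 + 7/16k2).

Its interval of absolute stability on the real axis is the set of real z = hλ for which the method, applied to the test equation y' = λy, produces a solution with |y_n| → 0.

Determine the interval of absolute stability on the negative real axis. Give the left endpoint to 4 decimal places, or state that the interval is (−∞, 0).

On y'=λy, z=hλ:
  k1=λy_n ⇒ h·k1=z·y_n;  k2=λ(1+7/20z)y_n ⇒ h·k2=z(1+7/20z)y_n
  y_{n+1}/y_n = 1 + 9/16z + 7/16z(1+7/20z) = 1 + z + 49/320z²
  R(z) = 1 + z + 49/320z².

Need |R(x)|<1, x<0.
x=-0.39: |R|=0.6333
R=1: x+49/320x²=0 ⇒ x=−320/49=-6.5306; min R=1−1/(4·49/320)=-0.6327>−1
Confirm numerically:
  x=-6.225: |R|=0.70869 <1
  x=-5.380: |R|=0.05211 <1
  x=-4.250: |R|=0.48418 <1
  x=-2.622: |R|=0.56928 <1
  x=-7.070: |R|=1.58394 >1
  x=-6.729: |R|=1.20441 >1
  x=-6.668: |R|=1.14028 >1
Stable set (-6.5306, 0).

z∈(-6.5306,0).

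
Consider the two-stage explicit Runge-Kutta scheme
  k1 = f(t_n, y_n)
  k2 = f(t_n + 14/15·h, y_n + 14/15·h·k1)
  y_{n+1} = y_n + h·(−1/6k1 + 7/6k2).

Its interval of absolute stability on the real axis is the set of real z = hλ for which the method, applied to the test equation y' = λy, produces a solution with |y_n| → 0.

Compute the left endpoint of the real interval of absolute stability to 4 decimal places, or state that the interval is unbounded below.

On y'=λy, z=hλ:
  k1=λy_n ⇒ h·k1=z·y_n;  k2=λ(1+14/15z)y_n ⇒ h·k2=z(1+14/15z)y_n
  y_{n+1}/y_n = 1 − 1/6z + 7/6z(1+14/15z) = 1 + z + 49/45z²
  R(z) = 1 + z + 49/45z².

Solve |R(x)|<1 on ℝ⁻.
x=-1.45: |R|=1.8394
R=1: x+49/45x²=0 ⇒ x=−45/49=-0.9184; min R=1−1/(4·49/45)=0.7704>−1
Confirm numerically:
  x=-0.778: |R|=0.88109 <1
  x=-0.693: |R|=0.82994 <1
  x=-0.611: |R|=0.79551 <1
  x=-0.545: |R|=0.77843 <1
  x=-1.082: |R|=1.19279 >1
  x=-1.073: |R|=1.18067 >1
  x=-0.941: |R|=1.02319 >1
So |R|<1 on (-0.9184, 0).

left endpoint -0.9184.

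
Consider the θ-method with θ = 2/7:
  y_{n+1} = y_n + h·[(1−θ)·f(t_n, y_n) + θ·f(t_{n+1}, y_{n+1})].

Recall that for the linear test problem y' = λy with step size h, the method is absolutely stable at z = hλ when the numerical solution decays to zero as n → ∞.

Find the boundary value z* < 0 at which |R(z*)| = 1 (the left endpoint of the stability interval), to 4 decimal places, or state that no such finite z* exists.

On y'=λy, z=hλ:
  y_{n+1} = y_n + z·[5/7·y_n + 2/7·y_{n+1}] ⇒ (1 − 2/7z)y_{n+1} = (1 + 5/7z)y_n
  so R(z) = (1 + 5/7z)/(1 − 2/7z).

Solve |R(x)|<1 on ℝ⁻.
x=-1.18: |R|=0.1175
R=−1: 1+5/7x = −1+2/7x ⇒ -3/7x=2 ⇒ x=2/(-3/7)=-4.6667
Confirm numerically:
  x=-4.064: |R|=0.88049 <1
  x=-3.333: |R|=0.70723 <1
  x=-3.118: |R|=0.64899 <1
  x=-2.388: |R|=0.41950 <1
  x=-5.023: |R|=1.06271 >1
  x=-4.974: |R|=1.05440 >1
  x=-4.834: |R|=1.03012 >1
So |R|<1 on (-4.6667, 0).

z* = -4.6667.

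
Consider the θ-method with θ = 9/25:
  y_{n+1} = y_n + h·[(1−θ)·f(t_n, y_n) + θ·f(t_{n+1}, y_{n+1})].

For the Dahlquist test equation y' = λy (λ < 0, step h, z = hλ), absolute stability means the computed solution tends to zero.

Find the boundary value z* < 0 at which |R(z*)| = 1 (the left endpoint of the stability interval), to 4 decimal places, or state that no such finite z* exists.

Test eqn y'=λy, z=hλ:
  y_{n+1} = y_n + z·[16/25·y_n + 9/25·y_{n+1}] ⇒ (1 − 9/25z)y_{n+1} = (1 + 16/25z)y_n
  R(z) = (1 + 16/25z)/(1 − 9/25z).

Solve |R(x)|<1 on ℝ⁻.
x=-1.27: |R|=0.1285
R=−1: 1+16/25x = −1+9/25x ⇒ -7/25x=2 ⇒ x=2/(-7/25)=-7.1429
Confirm numerically:
  x=-5.378: |R|=0.83169 <1
  x=-4.808: |R|=0.76060 <1
  x=-3.502: |R|=0.54906 <1
  x=-2.908: |R|=0.42070 <1
  x=-7.679: |R|=1.03988 >1
  x=-7.591: |R|=1.03362 >1
  x=-7.450: |R|=1.02336 >1
Interval (-7.1429, 0).

z* = -7.1429.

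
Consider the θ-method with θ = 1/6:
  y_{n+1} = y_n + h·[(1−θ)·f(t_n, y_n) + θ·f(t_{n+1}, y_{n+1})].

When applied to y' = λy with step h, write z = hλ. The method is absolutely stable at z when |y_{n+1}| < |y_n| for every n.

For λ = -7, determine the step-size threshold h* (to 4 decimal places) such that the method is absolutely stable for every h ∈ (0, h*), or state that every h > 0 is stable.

(-3.0000,0); λ=-7 ⇒ h* = (3)/7 = 0.4286.

Set f=λy, z=hλ:
  y_{n+1} = y_n + z·[5/6·y_n + 1/6·y_{n+1}] ⇒ (1 − 1/6z)y_{n+1} = (1 + 5/6z)y_n
  R(z) = (1 + 5/6z)/(1 − 1/6z).

Find x<0 with |R(x)|<1.
x=-1.15: |R|=0.0350
R=−1: 1+5/6x = −1+1/6x ⇒ -2/3x=2 ⇒ x=2/(-2/3)=-3.0000
Confirm numerically:
  x=-1.952: |R|=0.47284 <1
  x=-1.916: |R|=0.45225 <1
  x=-1.751: |R|=0.35544 <1
  x=-1.343: |R|=0.09737 <1
  x=-3.165: |R|=1.07201 >1
  x=-3.048: |R|=1.02122 >1
Stable set (-3.0000, 0).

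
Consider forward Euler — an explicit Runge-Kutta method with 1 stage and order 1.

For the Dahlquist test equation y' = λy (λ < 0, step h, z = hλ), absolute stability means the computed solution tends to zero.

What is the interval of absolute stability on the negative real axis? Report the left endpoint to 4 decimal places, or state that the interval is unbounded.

z∈(-2.0000,0).

Test eqn y'=λy, z=hλ:
  order 1, 1-stage ⇒ R(z)=1+z
  (e.g. R(-0.69)=0.31000, |R|=0.31000)

Find x<0 with |R(x)|<1.
x=-0.69: |R|=0.3100
|R(-2.34)|=1.3400 |R(-1.21)|=0.2100 |R(-0.55)|=0.4500
Bisect:
  x_lo=-2.7189 |R|=1.7189  x_hi=-0.2410 |R|=0.7590
  mid=-1.47995 |R|=0.47995 →hi
  mid=-2.09943 |R|=1.09943 →lo
  mid=-1.78969 |R|=0.78969 →hi
  mid=-1.94456 |R|=0.94456 →hi
  mid=-2.02199 |R|=1.02199 →lo
  mid=-1.98328 |R|=0.98328 →hi
  mid=-2.00263 |R|=1.00263 →lo
  mid=-1.99295 |R|=0.99295 →hi
  mid=-1.99779 |R|=0.99779 →hi
  mid=-2.00021 |R|=1.00021 →lo
  ...
  [-2.00006,-1.99991] ⇒ x*=-2.0000
So |R|<1 on (-2.0000, 0).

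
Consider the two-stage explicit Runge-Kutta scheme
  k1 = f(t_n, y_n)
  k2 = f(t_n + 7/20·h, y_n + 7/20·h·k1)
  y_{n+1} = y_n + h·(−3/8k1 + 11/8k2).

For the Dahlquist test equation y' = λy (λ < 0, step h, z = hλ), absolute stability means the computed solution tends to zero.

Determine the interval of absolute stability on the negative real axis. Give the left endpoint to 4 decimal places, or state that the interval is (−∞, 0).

Set f=λy, z=hλ:
  k1=λy_n ⇒ h·k1=z·y_n;  k2=λ(1+7/20z)y_n ⇒ h·k2=z(1+7/20z)y_n
  y_{n+1}/y_n = 1 − 3/8z + 11/8z(1+7/20z) = 1 + z + 77/160z²
  R(z) = 1 + z + 77/160z².

Need |R(x)|<1, x<0.
x=-0.59: |R|=0.5775
R=1: x+77/160x²=0 ⇒ x=−160/77=-2.0779; min R=1−1/(4·77/160)=0.4805>−1
Confirm numerically:
  x=-1.915: |R|=0.84985 <1
  x=-1.652: |R|=0.66138 <1
  x=-1.649: |R|=0.65962 <1
  x=-2.301: |R|=1.24703 >1
  x=-2.116: |R|=1.03878 >1
Stable set (-2.0779, 0).

(-2.0779, 0).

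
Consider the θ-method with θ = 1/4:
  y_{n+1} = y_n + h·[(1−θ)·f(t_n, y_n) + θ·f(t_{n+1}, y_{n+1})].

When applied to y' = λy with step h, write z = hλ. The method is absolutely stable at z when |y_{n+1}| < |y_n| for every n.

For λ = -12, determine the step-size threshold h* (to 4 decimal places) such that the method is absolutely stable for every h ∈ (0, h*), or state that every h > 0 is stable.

(-4.0000,0); λ=-12 ⇒ h* = (4)/12 = 0.3333.

Test eqn y'=λy, z=hλ:
  y_{n+1} = y_n + z·[3/4·y_n + 1/4·y_{n+1}] ⇒ (1 − 1/4z)y_{n+1} = (1 + 3/4z)y_n
  Hence R(z) = (1 + 3/4z)/(1 − 1/4z).

Solve |R(x)|<1 on ℝ⁻.
x=-0.31: |R|=0.7123
R=−1: 1+3/4x = −1+1/4x ⇒ -1/2x=2 ⇒ x=2/(-1/2)=-4.0000
Confirm numerically:
  x=-3.753: |R|=0.93628 <1
  x=-3.563: |R|=0.88444 <1
  x=-3.150: |R|=0.76224 <1
  x=-2.621: |R|=0.58345 <1
  x=-4.223: |R|=1.05424 >1
  x=-4.101: |R|=1.02494 >1
Stable set (-4.0000, 0).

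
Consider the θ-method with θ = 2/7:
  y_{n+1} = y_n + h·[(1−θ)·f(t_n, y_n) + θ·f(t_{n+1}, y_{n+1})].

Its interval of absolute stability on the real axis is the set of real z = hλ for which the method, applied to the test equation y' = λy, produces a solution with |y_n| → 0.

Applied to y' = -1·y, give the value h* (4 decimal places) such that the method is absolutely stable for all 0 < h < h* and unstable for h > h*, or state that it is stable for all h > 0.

(-4.6667,0); λ=-1 ⇒ h* = (14/3)/1 = 4.6667.

Set f=λy, z=hλ:
  y_{n+1} = y_n + z·[5/7·y_n + 2/7·y_{n+1}] ⇒ (1 − 2/7z)y_{n+1} = (1 + 5/7z)y_n
  so R(z) = (1 + 5/7z)/(1 − 2/7z).

Find x<0 with |R(x)|<1.
x=-1.15: |R|=0.1344
R=−1: 1+5/7x = −1+2/7x ⇒ -3/7x=2 ⇒ x=2/(-3/7)=-4.6667
Confirm numerically:
  x=-3.879: |R|=0.83988 <1
  x=-3.369: |R|=0.71663 <1
  x=-2.790: |R|=0.55246 <1
  x=-2.749: |R|=0.53969 <1
  x=-4.996: |R|=1.05815 >1
  x=-4.912: |R|=1.04375 >1
Interval (-4.6667, 0).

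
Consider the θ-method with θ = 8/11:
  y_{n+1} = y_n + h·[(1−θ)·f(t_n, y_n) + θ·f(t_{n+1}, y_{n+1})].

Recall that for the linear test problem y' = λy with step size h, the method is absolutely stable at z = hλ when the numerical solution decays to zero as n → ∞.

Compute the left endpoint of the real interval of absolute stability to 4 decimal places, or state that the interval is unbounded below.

With y'=λy (z=hλ):
  y_{n+1} = y_n + z·[3/11·y_n + 8/11·y_{n+1}] ⇒ (1 − 8/11z)y_{n+1} = (1 + 3/11z)y_n
  ⇒ R(z) = (1 + 3/11z)/(1 − 8/11z).

Find x<0 with |R(x)|<1.
x=-0.81: |R|=0.4903
x=-2: |R|=0.1852
x=-10: |R|=0.2088
x=-100: |R|=0.3564
θ=8/11≥1/2 ⇒ |1+3/11x|<|1−8/11x| ∀x<0 ⇒ interval (−∞,0).

unbounded; (−∞, 0).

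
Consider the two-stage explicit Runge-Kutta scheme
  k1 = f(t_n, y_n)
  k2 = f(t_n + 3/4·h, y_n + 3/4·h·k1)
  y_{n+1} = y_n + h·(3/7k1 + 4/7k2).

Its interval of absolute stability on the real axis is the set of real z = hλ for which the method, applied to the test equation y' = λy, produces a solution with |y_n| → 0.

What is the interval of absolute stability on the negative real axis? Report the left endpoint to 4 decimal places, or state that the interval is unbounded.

Set f=λy, z=hλ:
  k1=λy_n ⇒ h·k1=z·y_n;  k2=λ(1+3/4z)y_n ⇒ h·k2=z(1+3/4z)y_n
  y_{n+1}/y_n = 1 + 3/7z + 4/7z(1+3/4z) = 1 + z + 3/7z²
  so R(z) = 1 + z + 3/7z².

Solve |R(x)|<1 on ℝ⁻.
x=-0.92: |R|=0.4427
R=1: x+3/7x²=0 ⇒ x=−7/3=-2.3333; min R=1−1/(4·3/7)=0.4167>−1
Confirm numerically:
  x=-1.961: |R|=0.68708 <1
  x=-1.597: |R|=0.49603 <1
  x=-1.099: |R|=0.41863 <1
  x=-2.916: |R|=1.72817 >1
  x=-2.906: |R|=1.71322 >1
  x=-2.410: |R|=1.07919 >1
So |R|<1 on (-2.3333, 0).

z∈(-2.3333,0).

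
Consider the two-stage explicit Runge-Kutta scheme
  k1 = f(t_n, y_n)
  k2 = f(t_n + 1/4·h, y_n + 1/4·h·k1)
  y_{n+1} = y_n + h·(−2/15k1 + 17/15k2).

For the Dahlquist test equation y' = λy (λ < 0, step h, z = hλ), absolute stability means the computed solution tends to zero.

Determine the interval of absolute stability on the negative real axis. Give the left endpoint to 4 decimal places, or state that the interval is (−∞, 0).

z∈(-3.5294,0).

Test eqn y'=λy, z=hλ:
  k1=λy_n ⇒ h·k1=z·y_n;  k2=λ(1+1/4z)y_n ⇒ h·k2=z(1+1/4z)y_n
  y_{n+1}/y_n = 1 − 2/15z + 17/15z(1+1/4z) = 1 + z + 17/60z²
  so R(z) = 1 + z + 17/60z².

Need |R(x)|<1, x<0.
x=-0.69: |R|=0.4449
R=1: x+17/60x²=0 ⇒ x=−60/17=-3.5294; min R=1−1/(4·17/60)=0.1176>−1
Confirm numerically:
  x=-3.110: |R|=0.63043 <1
  x=-2.976: |R|=0.53336 <1
  x=-2.713: |R|=0.37244 <1
  x=-1.682: |R|=0.11959 <1
  x=-4.127: |R|=1.69877 >1
  x=-3.772: |R|=1.25926 >1
  x=-3.763: |R|=1.24905 >1
So |R|<1 on (-3.5294, 0).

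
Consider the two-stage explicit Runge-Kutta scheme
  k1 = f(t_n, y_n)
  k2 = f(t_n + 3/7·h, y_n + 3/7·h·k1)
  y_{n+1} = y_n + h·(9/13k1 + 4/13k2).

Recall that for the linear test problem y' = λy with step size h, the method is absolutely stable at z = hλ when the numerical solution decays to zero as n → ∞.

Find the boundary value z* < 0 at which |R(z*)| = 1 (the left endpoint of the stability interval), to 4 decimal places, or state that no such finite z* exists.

z* = -7.5833.

On y'=λy, z=hλ:
  k1=λy_n ⇒ h·k1=z·y_n;  k2=λ(1+3/7z)y_n ⇒ h·k2=z(1+3/7z)y_n
  y_{n+1}/y_n = 1 + 9/13z + 4/13z(1+3/7z) = 1 + z + 12/91z²
  ⇒ R(z) = 1 + z + 12/91z².

Find x<0 with |R(x)|<1.
x=-0.36: |R|=0.6571
R=1: x+12/91x²=0 ⇒ x=−91/12=-7.5833; min R=1−1/(4·12/91)=-0.8958>−1
Confirm numerically:
  x=-7.272: |R|=0.70145 <1
  x=-4.395: |R|=0.84783 <1
  x=-4.026: |R|=0.88859 <1
  x=-8.140: |R|=1.59753 >1
  x=-7.775: |R|=1.19651 >1
Stable set (-7.5833, 0).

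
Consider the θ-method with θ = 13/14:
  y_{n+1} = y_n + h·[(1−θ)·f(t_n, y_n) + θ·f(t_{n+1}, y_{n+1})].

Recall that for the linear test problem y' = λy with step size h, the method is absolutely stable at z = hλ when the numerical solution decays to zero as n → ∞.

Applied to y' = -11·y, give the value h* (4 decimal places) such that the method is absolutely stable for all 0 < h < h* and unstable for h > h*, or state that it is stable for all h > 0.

unbounded; (−∞, 0). Any h>0 works for λ=-11.

With y'=λy (z=hλ):
  y_{n+1} = y_n + z·[1/14·y_n + 13/14·y_{n+1}] ⇒ (1 − 13/14z)y_{n+1} = (1 + 1/14z)y_n
  so R(z) = (1 + 1/14z)/(1 − 13/14z).

Need |R(x)|<1, x<0.
x=-1.33: |R|=0.4049
x=-2: |R|=0.3000
x=-10: |R|=0.0278
x=-100: |R|=0.0654
θ=13/14≥1/2 ⇒ |1+1/14x|<|1−13/14x| ∀x<0 ⇒ interval (−∞,0).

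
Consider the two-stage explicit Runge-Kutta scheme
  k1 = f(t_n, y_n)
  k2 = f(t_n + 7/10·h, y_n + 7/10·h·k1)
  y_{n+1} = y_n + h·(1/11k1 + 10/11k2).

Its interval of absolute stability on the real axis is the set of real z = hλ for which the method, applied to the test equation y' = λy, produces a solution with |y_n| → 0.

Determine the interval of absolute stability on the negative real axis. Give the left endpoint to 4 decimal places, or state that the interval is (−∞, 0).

(-1.5714, 0).

On y'=λy, z=hλ:
  k1=λy_n ⇒ h·k1=z·y_n;  k2=λ(1+7/10z)y_n ⇒ h·k2=z(1+7/10z)y_n
  y_{n+1}/y_n = 1 + 1/11z + 10/11z(1+7/10z) = 1 + z + 7/11z²
  so R(z) = 1 + z + 7/11z².

Solve |R(x)|<1 on ℝ⁻.
x=-0.99: |R|=0.6337
R=1: x+7/11x²=0 ⇒ x=−11/7=-1.5714; min R=1−1/(4·7/11)=0.6071>−1
Confirm numerically:
  x=-1.207: |R|=0.72009 <1
  x=-1.103: |R|=0.67121 <1
  x=-1.027: |R|=0.64419 <1
  x=-2.008: |R|=1.55786 >1
  x=-1.784: |R|=1.24133 >1
Interval (-1.5714, 0).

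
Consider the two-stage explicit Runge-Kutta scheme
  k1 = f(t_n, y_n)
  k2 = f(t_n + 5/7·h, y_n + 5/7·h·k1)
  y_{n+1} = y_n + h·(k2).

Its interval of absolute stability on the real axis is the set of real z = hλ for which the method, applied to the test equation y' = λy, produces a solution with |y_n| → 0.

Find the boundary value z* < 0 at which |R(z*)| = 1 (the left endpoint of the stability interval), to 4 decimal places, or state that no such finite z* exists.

left endpoint -1.4000.

Set f=λy, z=hλ:
  k1=λy_n ⇒ h·k1=z·y_n;  k2=λ(1+5/7z)y_n ⇒ h·k2=z(1+5/7z)y_n
  y_{n+1}/y_n = 1 + z(1+5/7z) = 1 + z + 5/7z²
  R(z) = 1 + z + 5/7z².

Need |R(x)|<1, x<0.
x=-0.32: |R|=0.7531
R=1: x+5/7x²=0 ⇒ x=−7/5=-1.4000; min R=1−1/(4·5/7)=0.6500>−1
Confirm numerically:
  x=-1.365: |R|=0.96587 <1
  x=-1.273: |R|=0.88452 <1
  x=-1.045: |R|=0.73502 <1
  x=-0.648: |R|=0.65193 <1
  x=-1.752: |R|=1.44050 >1
  x=-1.701: |R|=1.36572 >1
  x=-1.633: |R|=1.27178 >1
Stable set (-1.4000, 0).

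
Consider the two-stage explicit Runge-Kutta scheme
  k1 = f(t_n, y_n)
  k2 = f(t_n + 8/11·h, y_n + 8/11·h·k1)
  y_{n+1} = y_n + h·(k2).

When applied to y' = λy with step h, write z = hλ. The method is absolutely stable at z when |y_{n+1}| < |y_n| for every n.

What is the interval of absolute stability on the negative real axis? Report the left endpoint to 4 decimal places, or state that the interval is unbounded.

On y'=λy, z=hλ:
  k1=λy_n ⇒ h·k1=z·y_n;  k2=λ(1+8/11z)y_n ⇒ h·k2=z(1+8/11z)y_n
  y_{n+1}/y_n = 1 + z(1+8/11z) = 1 + z + 8/11z²
  R(z) = 1 + z + 8/11z².

Find x<0 with |R(x)|<1.
x=-0.68: |R|=0.6563
R=1: x+8/11x²=0 ⇒ x=−11/8=-1.3750; min R=1−1/(4·8/11)=0.6562>−1
Confirm numerically:
  x=-1.289: |R|=0.91938 <1
  x=-0.890: |R|=0.68607 <1
  x=-0.763: |R|=0.66040 <1
  x=-0.646: |R|=0.65750 <1
  x=-1.871: |R|=1.67492 >1
  x=-1.548: |R|=1.19477 >1
So |R|<1 on (-1.3750, 0).

(-1.3750, 0).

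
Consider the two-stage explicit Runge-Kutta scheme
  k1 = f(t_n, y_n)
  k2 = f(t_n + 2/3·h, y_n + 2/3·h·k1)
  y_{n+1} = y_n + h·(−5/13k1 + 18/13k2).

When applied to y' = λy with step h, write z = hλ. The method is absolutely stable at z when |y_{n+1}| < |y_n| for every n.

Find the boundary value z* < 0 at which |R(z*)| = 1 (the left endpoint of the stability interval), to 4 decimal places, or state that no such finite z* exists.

On y'=λy, z=hλ:
  k1=λy_n ⇒ h·k1=z·y_n;  k2=λ(1+2/3z)y_n ⇒ h·k2=z(1+2/3z)y_n
  y_{n+1}/y_n = 1 − 5/13z + 18/13z(1+2/3z) = 1 + z + 12/13z²
  R(z) = 1 + z + 12/13z².

Need |R(x)|<1, x<0.
x=-1.11: |R|=1.0273
R=1: x+12/13x²=0 ⇒ x=−13/12=-1.0833; min R=1−1/(4·12/13)=0.7292>−1
Confirm numerically:
  x=-0.678: |R|=0.74632 <1
  x=-0.597: |R|=0.73199 <1
  x=-0.528: |R|=0.72934 <1
  x=-1.302: |R|=1.26280 >1
  x=-1.121: |R|=1.03898 >1
Interval (-1.0833, 0).

left endpoint -1.0833.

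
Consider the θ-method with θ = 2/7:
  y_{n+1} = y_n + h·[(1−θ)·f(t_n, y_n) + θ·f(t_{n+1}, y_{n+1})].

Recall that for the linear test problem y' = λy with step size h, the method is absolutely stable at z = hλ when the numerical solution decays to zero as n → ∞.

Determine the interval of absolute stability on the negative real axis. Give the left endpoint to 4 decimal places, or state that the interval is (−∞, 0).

On y'=λy, z=hλ:
  y_{n+1} = y_n + z·[5/7·y_n + 2/7·y_{n+1}] ⇒ (1 − 2/7z)y_{n+1} = (1 + 5/7z)y_n
  R(z) = (1 + 5/7z)/(1 − 2/7z).

Boundary: |R(x)|=1, x<0.
x=-0.64: |R|=0.4589
R=−1: 1+5/7x = −1+2/7x ⇒ -3/7x=2 ⇒ x=2/(-3/7)=-4.6667
Confirm numerically:
  x=-4.199: |R|=0.90888 <1
  x=-3.903: |R|=0.84527 <1
  x=-3.471: |R|=0.74272 <1
  x=-5.217: |R|=1.09470 >1
  x=-4.752: |R|=1.01551 >1
Interval (-4.6667, 0).

(-4.6667, 0).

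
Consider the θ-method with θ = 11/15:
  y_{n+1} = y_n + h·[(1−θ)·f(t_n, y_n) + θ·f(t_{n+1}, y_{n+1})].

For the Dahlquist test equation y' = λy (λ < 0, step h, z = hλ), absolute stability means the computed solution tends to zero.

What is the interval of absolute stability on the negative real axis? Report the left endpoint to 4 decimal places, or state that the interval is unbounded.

interval (−∞, 0).

Set f=λy, z=hλ:
  y_{n+1} = y_n + z·[4/15·y_n + 11/15·y_{n+1}] ⇒ (1 − 11/15z)y_{n+1} = (1 + 4/15z)y_n
  Hence R(z) = (1 + 4/15z)/(1 − 11/15z).

Need |R(x)|<1, x<0.
x=-1.72: |R|=0.2394
x=-2: |R|=0.1892
x=-10: |R|=0.2000
x=-100: |R|=0.3453
θ=11/15≥1/2 ⇒ |1+4/15x|<|1−11/15x| ∀x<0 ⇒ stable on all of ℝ⁻.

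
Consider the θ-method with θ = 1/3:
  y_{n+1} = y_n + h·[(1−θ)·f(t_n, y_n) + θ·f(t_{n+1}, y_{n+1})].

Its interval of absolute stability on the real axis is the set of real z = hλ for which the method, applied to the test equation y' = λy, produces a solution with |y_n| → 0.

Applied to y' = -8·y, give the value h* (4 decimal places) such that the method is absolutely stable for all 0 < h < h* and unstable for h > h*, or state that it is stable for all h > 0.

(-6.0000,0); λ=-8 ⇒ h* = (6)/8 = 0.7500.

On y'=λy, z=hλ:
  y_{n+1} = y_n + z·[2/3·y_n + 1/3·y_{n+1}] ⇒ (1 − 1/3z)y_{n+1} = (1 + 2/3z)y_n
  so R(z) = (1 + 2/3z)/(1 − 1/3z).

Need |R(x)|<1, x<0.
x=-1.6: |R|=0.0435
R=−1: 1+2/3x = −1+1/3x ⇒ -1/3x=2 ⇒ x=2/(-1/3)=-6.0000
Confirm numerically:
  x=-4.609: |R|=0.81719 <1
  x=-4.023: |R|=0.71850 <1
  x=-3.317: |R|=0.57527 <1
  x=-2.828: |R|=0.45573 <1
  x=-6.508: |R|=1.05343 >1
  x=-6.382: |R|=1.04072 >1
  x=-6.353: |R|=1.03774 >1
Stable set (-6.0000, 0).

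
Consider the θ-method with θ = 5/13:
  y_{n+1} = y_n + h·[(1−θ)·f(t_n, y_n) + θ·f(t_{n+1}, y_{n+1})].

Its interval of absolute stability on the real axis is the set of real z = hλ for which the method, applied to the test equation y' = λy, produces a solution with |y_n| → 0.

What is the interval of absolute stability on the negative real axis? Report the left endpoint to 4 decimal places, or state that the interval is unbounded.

z∈(-8.6667,0).

On y'=λy, z=hλ:
  y_{n+1} = y_n + z·[8/13·y_n + 5/13·y_{n+1}] ⇒ (1 − 5/13z)y_{n+1} = (1 + 8/13z)y_n
  ⇒ R(z) = (1 + 8/13z)/(1 − 5/13z).

Solve |R(x)|<1 on ℝ⁻.
x=-1.3: |R|=0.1333
R=−1: 1+8/13x = −1+5/13x ⇒ -3/13x=2 ⇒ x=2/(-3/13)=-8.6667
Confirm numerically:
  x=-8.455: |R|=0.98851 <1
  x=-4.299: |R|=0.62015 <1
  x=-3.549: |R|=0.50063 <1
  x=-9.227: |R|=1.02843 >1
  x=-8.956: |R|=1.01502 >1
So |R|<1 on (-8.6667, 0).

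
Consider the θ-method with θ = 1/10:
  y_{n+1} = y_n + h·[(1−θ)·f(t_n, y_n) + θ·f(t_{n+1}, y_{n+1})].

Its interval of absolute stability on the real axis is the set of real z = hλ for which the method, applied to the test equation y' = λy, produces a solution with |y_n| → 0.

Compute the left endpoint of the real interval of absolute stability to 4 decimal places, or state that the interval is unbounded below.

z* = -2.5000.

Set f=λy, z=hλ:
  y_{n+1} = y_n + z·[9/10·y_n + 1/10·y_{n+1}] ⇒ (1 − 1/10z)y_{n+1} = (1 + 9/10z)y_n
  Hence R(z) = (1 + 9/10z)/(1 − 1/10z).

Need |R(x)|<1, x<0.
x=-1.5: |R|=0.3043
R=−1: 1+9/10x = −1+1/10x ⇒ -4/5x=2 ⇒ x=2/(-4/5)=-2.5000
Confirm numerically:
  x=-2.338: |R|=0.89496 <1
  x=-2.185: |R|=0.79319 <1
  x=-1.008: |R|=0.08430 <1
  x=-3.057: |R|=1.34127 >1
  x=-2.837: |R|=1.21002 >1
So |R|<1 on (-2.5000, 0).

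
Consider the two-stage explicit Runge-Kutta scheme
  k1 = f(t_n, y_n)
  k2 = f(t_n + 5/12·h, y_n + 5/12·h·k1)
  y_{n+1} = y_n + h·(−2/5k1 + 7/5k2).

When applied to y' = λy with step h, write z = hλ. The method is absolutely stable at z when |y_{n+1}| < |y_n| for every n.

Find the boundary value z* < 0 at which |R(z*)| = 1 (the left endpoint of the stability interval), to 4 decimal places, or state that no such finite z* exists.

left endpoint -1.7143.

Test eqn y'=λy, z=hλ:
  k1=λy_n ⇒ h·k1=z·y_n;  k2=λ(1+5/12z)y_n ⇒ h·k2=z(1+5/12z)y_n
  y_{n+1}/y_n = 1 − 2/5z + 7/5z(1+5/12z) = 1 + z + 7/12z²
  ⇒ R(z) = 1 + z + 7/12z².

Boundary: |R(x)|=1, x<0.
x=-0.9: |R|=0.5725
R=1: x+7/12x²=0 ⇒ x=−12/7=-1.7143; min R=1−1/(4·7/12)=0.5714>−1
Confirm numerically:
  x=-1.671: |R|=0.95781 <1
  x=-1.384: |R|=0.73335 <1
  x=-1.168: |R|=0.62780 <1
  x=-2.248: |R|=1.69988 >1
  x=-1.989: |R|=1.31874 >1
  x=-1.778: |R|=1.06608 >1
So |R|<1 on (-1.7143, 0).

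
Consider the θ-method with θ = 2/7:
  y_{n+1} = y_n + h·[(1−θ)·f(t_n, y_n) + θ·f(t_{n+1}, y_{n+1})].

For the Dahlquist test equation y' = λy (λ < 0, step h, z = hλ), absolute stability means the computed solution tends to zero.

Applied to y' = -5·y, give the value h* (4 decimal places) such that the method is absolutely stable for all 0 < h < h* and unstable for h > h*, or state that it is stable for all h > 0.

(-4.6667,0); λ=-5 ⇒ h* = (14/3)/5 = 0.9333.

On y'=λy, z=hλ:
  y_{n+1} = y_n + z·[5/7·y_n + 2/7·y_{n+1}] ⇒ (1 − 2/7z)y_{n+1} = (1 + 5/7z)y_n
  so R(z) = (1 + 5/7z)/(1 − 2/7z).

Boundary: |R(x)|=1, x<0.
x=-0.42: |R|=0.6250
R=−1: 1+5/7x = −1+2/7x ⇒ -3/7x=2 ⇒ x=2/(-3/7)=-4.6667
Confirm numerically:
  x=-4.612: |R|=0.98989 <1
  x=-3.565: |R|=0.76610 <1
  x=-2.542: |R|=0.47253 <1
  x=-5.079: |R|=1.07209 >1
  x=-4.895: |R|=1.04080 >1
  x=-4.808: |R|=1.02552 >1
Stable set (-4.6667, 0).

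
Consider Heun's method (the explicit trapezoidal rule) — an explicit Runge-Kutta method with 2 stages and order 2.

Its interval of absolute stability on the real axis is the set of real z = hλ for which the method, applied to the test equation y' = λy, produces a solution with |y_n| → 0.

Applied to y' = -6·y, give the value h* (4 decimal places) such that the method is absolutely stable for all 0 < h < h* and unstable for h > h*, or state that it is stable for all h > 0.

(-2.0000,0); λ=-6 ⇒ h* = 0.3333.

Set f=λy, z=hλ:
  order 2, 2-stage ⇒ R(z)=1+z+z^2/2
  (e.g. R(-0.41)=0.67405, |R|=0.67405)

Need |R(x)|<1, x<0.
x=-0.41: |R|=0.6741
|R(-1.5)|=0.6250 |R(-1.46)|=0.6058 |R(-0.77)|=0.5264
Bisect:
  x_lo=-2.5677 |R|=1.7288  x_hi=-0.1409 |R|=0.8690
  mid=-1.35430 |R|=0.56276 →hi
  mid=-1.96099 |R|=0.96175 →hi
  mid=-2.26434 |R|=1.29927 →lo
  mid=-2.11266 |R|=1.11901 →lo
  mid=-2.03683 |R|=1.03750 →lo
  mid=-1.99891 |R|=0.99891 →hi
  mid=-2.01787 |R|=1.01803 →lo
  ...
  [-2.00009,-1.99994] ⇒ x*=-2.0000
Interval (-2.0000, 0).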